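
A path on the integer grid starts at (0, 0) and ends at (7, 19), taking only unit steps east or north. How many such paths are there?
Number of paths = 657800

A monotone lattice path from (0, 0) to (7, 19) consists of 7 east steps and 19 north steps in some order, so it is determined by which 7 of the 26 steps are east. The count is C(26, 7) = 657800.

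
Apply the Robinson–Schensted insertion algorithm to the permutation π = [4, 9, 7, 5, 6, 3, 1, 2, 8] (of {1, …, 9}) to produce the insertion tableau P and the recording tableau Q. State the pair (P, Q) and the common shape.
P = [1, 2, 6, 8] / [3, 5] / [4] / [7] / [9];  Q = [1, 2, 5, 9] / [3, 8] / [4] / [6] / [7];  common shape = (4, 2, 1, 1, 1)

Row-insert the values π_1, π_2, … into P one at a time, bumping the leftmost entry strictly greater than the inserted value down to the next row. The recording tableau Q records, in position (i, j), the step at which that cell was added to P.
  Insert 4 (step 1): P = [4];  Q = [1]
  Insert 9 (step 2): P = [4, 9];  Q = [1, 2]
  Insert 7 (step 3): P = [4, 7] / [9];  Q = [1, 2] / [3]
  Insert 5 (step 4): P = [4, 5] / [7] / [9];  Q = [1, 2] / [3] / [4]
  Insert 6 (step 5): P = [4, 5, 6] / [7] / [9];  Q = [1, 2, 5] / [3] / [4]
  Insert 3 (step 6): P = [3, 5, 6] / [4] / [7] / [9];  Q = [1, 2, 5] / [3] / [4] / [6]
  Insert 1 (step 7): P = [1, 5, 6] / [3] / [4] / [7] / [9];  Q = [1, 2, 5] / [3] / [4] / [6] / [7]
  Insert 2 (step 8): P = [1, 2, 6] / [3, 5] / [4] / [7] / [9];  Q = [1, 2, 5] / [3, 8] / [4] / [6] / [7]
  Insert 8 (step 9): P = [1, 2, 6, 8] / [3, 5] / [4] / [7] / [9];  Q = [1, 2, 5, 9] / [3, 8] / [4] / [6] / [7]
Final shape: (4, 2, 1, 1, 1).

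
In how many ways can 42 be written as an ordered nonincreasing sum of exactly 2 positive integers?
p(42, 2 parts) = 21

Partitions of n into exactly k parts are in bijection with partitions of n − k into at most k parts (subtract 1 from each part). So p(42, exactly 2) = p(40, parts ≤ 2). Computing via the recurrence p(m, j) = p(m, j−1) + p(m−j, j) gives 21.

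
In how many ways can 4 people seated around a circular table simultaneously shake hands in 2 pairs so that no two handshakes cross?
C_2 = 2

These noncrossing handshakes are counted by the Catalan number C_n = (1/(n + 1)) · C(2n, n). For n = 2: C_2 = (1/3) · C(4, 2) = 6/3 = 2.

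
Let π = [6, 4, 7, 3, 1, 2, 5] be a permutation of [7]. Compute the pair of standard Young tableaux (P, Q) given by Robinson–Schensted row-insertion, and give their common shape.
P = [1, 2, 5] / [3, 7] / [4] / [6];  Q = [1, 3, 7] / [2, 6] / [4] / [5];  common shape = (3, 2, 1, 1)

Row-insert the values π_1, π_2, … into P one at a time, bumping the leftmost entry strictly greater than the inserted value down to the next row. The recording tableau Q records, in position (i, j), the step at which that cell was added to P.
  Insert 6 (step 1): P = [6];  Q = [1]
  Insert 4 (step 2): P = [4] / [6];  Q = [1] / [2]
  Insert 7 (step 3): P = [4, 7] / [6];  Q = [1, 3] / [2]
  Insert 3 (step 4): P = [3, 7] / [4] / [6];  Q = [1, 3] / [2] / [4]
  Insert 1 (step 5): P = [1, 7] / [3] / [4] / [6];  Q = [1, 3] / [2] / [4] / [5]
  Insert 2 (step 6): P = [1, 2] / [3, 7] / [4] / [6];  Q = [1, 3] / [2, 6] / [4] / [5]
  Insert 5 (step 7): P = [1, 2, 5] / [3, 7] / [4] / [6];  Q = [1, 3, 7] / [2, 6] / [4] / [5]
Final shape: (3, 2, 1, 1).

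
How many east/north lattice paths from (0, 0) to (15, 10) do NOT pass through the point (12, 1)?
Number of paths = 3265900

Total paths from (0, 0) to (15, 10): C(25, 15) = 3268760. Paths through (12, 1): (paths (0, 0) → (12, 1)) × (paths (12, 1) → (15, 10)) = C(13, 12) · C(12, 3) = 13 · 220 = 2860. Avoidance count = 3268760 − 2860 = 3265900.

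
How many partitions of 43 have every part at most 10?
p(43, parts ≤ 10) = 25608

Use the recurrence p(n, m) = p(n, m−1) + p(n−m, m): either the largest part is < m (count p(n, m−1)) or the largest part is exactly m (remove one copy of m, count p(n−m, m)). With p(0, ·) = 1 this gives p(43, parts ≤ 10) = 25608. (By conjugating Young diagrams, this also counts partitions of 43 into at most 10 parts.)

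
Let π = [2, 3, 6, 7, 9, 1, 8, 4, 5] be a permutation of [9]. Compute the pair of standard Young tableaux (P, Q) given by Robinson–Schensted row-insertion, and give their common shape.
P = [1, 3, 4, 5, 8] / [2, 6, 7] / [9];  Q = [1, 2, 3, 4, 5] / [6, 7, 9] / [8];  common shape = (5, 3, 1)

Row-insert the values π_1, π_2, … into P one at a time, bumping the leftmost entry strictly greater than the inserted value down to the next row. The recording tableau Q records, in position (i, j), the step at which that cell was added to P.
  Insert 2 (step 1): P = [2];  Q = [1]
  Insert 3 (step 2): P = [2, 3];  Q = [1, 2]
  Insert 6 (step 3): P = [2, 3, 6];  Q = [1, 2, 3]
  Insert 7 (step 4): P = [2, 3, 6, 7];  Q = [1, 2, 3, 4]
  Insert 9 (step 5): P = [2, 3, 6, 7, 9];  Q = [1, 2, 3, 4, 5]
  Insert 1 (step 6): P = [1, 3, 6, 7, 9] / [2];  Q = [1, 2, 3, 4, 5] / [6]
  Insert 8 (step 7): P = [1, 3, 6, 7, 8] / [2, 9];  Q = [1, 2, 3, 4, 5] / [6, 7]
  Insert 4 (step 8): P = [1, 3, 4, 7, 8] / [2, 6] / [9];  Q = [1, 2, 3, 4, 5] / [6, 7] / [8]
  Insert 5 (step 9): P = [1, 3, 4, 5, 8] / [2, 6, 7] / [9];  Q = [1, 2, 3, 4, 5] / [6, 7, 9] / [8]
Final shape: (5, 3, 1).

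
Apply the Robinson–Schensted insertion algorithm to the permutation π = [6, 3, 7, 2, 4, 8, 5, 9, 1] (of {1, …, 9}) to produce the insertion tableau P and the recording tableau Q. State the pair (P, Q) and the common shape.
P = [1, 4, 5, 9] / [2, 7, 8] / [3] / [6];  Q = [1, 3, 6, 8] / [2, 5, 7] / [4] / [9];  common shape = (4, 3, 1, 1)

Row-insert the values π_1, π_2, … into P one at a time, bumping the leftmost entry strictly greater than the inserted value down to the next row. The recording tableau Q records, in position (i, j), the step at which that cell was added to P.
  Insert 6 (step 1): P = [6];  Q = [1]
  Insert 3 (step 2): P = [3] / [6];  Q = [1] / [2]
  Insert 7 (step 3): P = [3, 7] / [6];  Q = [1, 3] / [2]
  Insert 2 (step 4): P = [2, 7] / [3] / [6];  Q = [1, 3] / [2] / [4]
  Insert 4 (step 5): P = [2, 4] / [3, 7] / [6];  Q = [1, 3] / [2, 5] / [4]
  Insert 8 (step 6): P = [2, 4, 8] / [3, 7] / [6];  Q = [1, 3, 6] / [2, 5] / [4]
  Insert 5 (step 7): P = [2, 4, 5] / [3, 7, 8] / [6];  Q = [1, 3, 6] / [2, 5, 7] / [4]
  Insert 9 (step 8): P = [2, 4, 5, 9] / [3, 7, 8] / [6];  Q = [1, 3, 6, 8] / [2, 5, 7] / [4]
  Insert 1 (step 9): P = [1, 4, 5, 9] / [2, 7, 8] / [3] / [6];  Q = [1, 3, 6, 8] / [2, 5, 7] / [4] / [9]
Final shape: (4, 3, 1, 1).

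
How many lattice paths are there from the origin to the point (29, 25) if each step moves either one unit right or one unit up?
Number of paths = 1683191473897752

A monotone lattice path from (0, 0) to (29, 25) consists of 29 east steps and 25 north steps in some order, so it is determined by which 29 of the 54 steps are east. The count is C(54, 29) = 1683191473897752.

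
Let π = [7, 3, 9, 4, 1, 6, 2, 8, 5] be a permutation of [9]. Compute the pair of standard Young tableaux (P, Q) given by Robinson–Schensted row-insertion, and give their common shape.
P = [1, 2, 5, 8] / [3, 4, 6] / [7, 9];  Q = [1, 3, 6, 8] / [2, 4, 9] / [5, 7];  common shape = (4, 3, 2)

Row-insert the values π_1, π_2, … into P one at a time, bumping the leftmost entry strictly greater than the inserted value down to the next row. The recording tableau Q records, in position (i, j), the step at which that cell was added to P.
  Insert 7 (step 1): P = [7];  Q = [1]
  Insert 3 (step 2): P = [3] / [7];  Q = [1] / [2]
  Insert 9 (step 3): P = [3, 9] / [7];  Q = [1, 3] / [2]
  Insert 4 (step 4): P = [3, 4] / [7, 9];  Q = [1, 3] / [2, 4]
  Insert 1 (step 5): P = [1, 4] / [3, 9] / [7];  Q = [1, 3] / [2, 4] / [5]
  Insert 6 (step 6): P = [1, 4, 6] / [3, 9] / [7];  Q = [1, 3, 6] / [2, 4] / [5]
  Insert 2 (step 7): P = [1, 2, 6] / [3, 4] / [7, 9];  Q = [1, 3, 6] / [2, 4] / [5, 7]
  Insert 8 (step 8): P = [1, 2, 6, 8] / [3, 4] / [7, 9];  Q = [1, 3, 6, 8] / [2, 4] / [5, 7]
  Insert 5 (step 9): P = [1, 2, 5, 8] / [3, 4, 6] / [7, 9];  Q = [1, 3, 6, 8] / [2, 4, 9] / [5, 7]
Final shape: (4, 3, 2).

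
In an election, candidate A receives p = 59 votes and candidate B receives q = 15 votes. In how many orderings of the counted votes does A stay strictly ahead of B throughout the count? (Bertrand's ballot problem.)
Strict-lead orderings = 1084546575302784

Total orderings of the 74 votes with 59 for A: C(74, 59) = 1824010149372864. By the Bertrand ballot formula (Cycle Lemma / reflection principle), the number of orderings in which A is strictly ahead of B throughout is (p − q)/(p + q) · C(p + q, p) = (59 − 15)/(59 + 15) · 1824010149372864 = 1084546575302784.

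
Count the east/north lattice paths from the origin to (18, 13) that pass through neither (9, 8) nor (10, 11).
Number of paths = 146088035

Inclusion–exclusion. Total paths: C(31, 18) = 206253075. Through P₁: C(17, 9)·C(14, 9) = 48668620. Through P₂: C(21, 10)·C(10, 8) = 15872220. Since P₁ is strictly southwest of P₂, a monotone path through both must visit P₁ then P₂; paths through both = C(17, 9)·C(4, 1)·C(10, 8) = 4375800. Avoid both = 206253075 − 48668620 − 15872220 + 4375800 = 146088035.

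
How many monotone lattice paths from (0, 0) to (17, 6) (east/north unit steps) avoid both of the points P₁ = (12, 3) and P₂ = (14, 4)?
Number of paths = 58517

Inclusion–exclusion. Total paths: C(23, 17) = 100947. Through P₁: C(15, 12)·C(8, 5) = 25480. Through P₂: C(18, 14)·C(5, 3) = 30600. Since P₁ is strictly southwest of P₂, a monotone path through both must visit P₁ then P₂; paths through both = C(15, 12)·C(3, 2)·C(5, 3) = 13650. Avoid both = 100947 − 25480 − 30600 + 13650 = 58517.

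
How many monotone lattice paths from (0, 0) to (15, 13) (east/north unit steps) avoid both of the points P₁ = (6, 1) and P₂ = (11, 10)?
Number of paths = 23530080

Inclusion–exclusion. Total paths: C(28, 15) = 37442160. Through P₁: C(7, 6)·C(21, 9) = 2057510. Through P₂: C(21, 11)·C(7, 4) = 12345060. Since P₁ is strictly southwest of P₂, a monotone path through both must visit P₁ then P₂; paths through both = C(7, 6)·C(14, 5)·C(7, 4) = 490490. Avoid both = 37442160 − 2057510 − 12345060 + 490490 = 23530080.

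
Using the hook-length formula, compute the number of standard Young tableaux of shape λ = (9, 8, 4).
# SYT of shape (9, 8, 4) = 10287550

Hook-length formula: f^λ = n! / Π hook(c), product over all cells c of the Young diagram. For λ = (9, 8, 4), n = 21 boxes. Hook lengths by row (left-to-right, top-to-bottom): [11, 10, 9, 8, 6, 5, 4, 3, 1]; [9, 8, 7, 6, 4, 3, 2, 1]; [4, 3, 2, 1]. Product of hooks = 4966288588800. So f^λ = 21! / 4966288588800 = 51090942171709440000 / 4966288588800 = 10287550.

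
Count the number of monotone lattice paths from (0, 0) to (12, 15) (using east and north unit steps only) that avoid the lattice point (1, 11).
Number of paths = 17367480

Total paths from (0, 0) to (12, 15): C(27, 12) = 17383860. Paths through (1, 11): (paths (0, 0) → (1, 11)) × (paths (1, 11) → (12, 15)) = C(12, 1) · C(15, 11) = 12 · 1365 = 16380. Avoidance count = 17383860 − 16380 = 17367480.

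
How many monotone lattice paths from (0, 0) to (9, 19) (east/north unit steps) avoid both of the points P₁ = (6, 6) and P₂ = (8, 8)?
Number of paths = 6301548

Inclusion–exclusion. Total paths: C(28, 9) = 6906900. Through P₁: C(12, 6)·C(16, 3) = 517440. Through P₂: C(16, 8)·C(12, 1) = 154440. Since P₁ is strictly southwest of P₂, a monotone path through both must visit P₁ then P₂; paths through both = C(12, 6)·C(4, 2)·C(12, 1) = 66528. Avoid both = 6906900 − 517440 − 154440 + 66528 = 6301548.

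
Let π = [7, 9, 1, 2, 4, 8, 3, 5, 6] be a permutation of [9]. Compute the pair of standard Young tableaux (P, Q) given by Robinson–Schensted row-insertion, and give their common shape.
P = [1, 2, 3, 5, 6] / [4, 8] / [7, 9];  Q = [1, 2, 5, 6, 9] / [3, 4] / [7, 8];  common shape = (5, 2, 2)

Row-insert the values π_1, π_2, … into P one at a time, bumping the leftmost entry strictly greater than the inserted value down to the next row. The recording tableau Q records, in position (i, j), the step at which that cell was added to P.
  Insert 7 (step 1): P = [7];  Q = [1]
  Insert 9 (step 2): P = [7, 9];  Q = [1, 2]
  Insert 1 (step 3): P = [1, 9] / [7];  Q = [1, 2] / [3]
  Insert 2 (step 4): P = [1, 2] / [7, 9];  Q = [1, 2] / [3, 4]
  Insert 4 (step 5): P = [1, 2, 4] / [7, 9];  Q = [1, 2, 5] / [3, 4]
  Insert 8 (step 6): P = [1, 2, 4, 8] / [7, 9];  Q = [1, 2, 5, 6] / [3, 4]
  Insert 3 (step 7): P = [1, 2, 3, 8] / [4, 9] / [7];  Q = [1, 2, 5, 6] / [3, 4] / [7]
  Insert 5 (step 8): P = [1, 2, 3, 5] / [4, 8] / [7, 9];  Q = [1, 2, 5, 6] / [3, 4] / [7, 8]
  Insert 6 (step 9): P = [1, 2, 3, 5, 6] / [4, 8] / [7, 9];  Q = [1, 2, 5, 6, 9] / [3, 4] / [7, 8]
Final shape: (5, 2, 2).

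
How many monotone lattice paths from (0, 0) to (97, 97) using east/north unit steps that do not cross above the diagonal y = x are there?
C_97 = 14657929356129575437016877846657032761712954950899755100

These NE paths below the diagonal are counted by the Catalan number C_n = (1/(n + 1)) · C(2n, n). For n = 97: C_97 = (1/98) · C(194, 97) = 1436477076900698392827654028972389210647869585188175999800/98 = 14657929356129575437016877846657032761712954950899755100.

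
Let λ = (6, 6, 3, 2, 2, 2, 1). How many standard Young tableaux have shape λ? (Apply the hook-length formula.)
# SYT of shape (6, 6, 3, 2, 2, 2, 1) = 1738184448

Hook-length formula: f^λ = n! / Π hook(c), product over all cells c of the Young diagram. For λ = (6, 6, 3, 2, 2, 2, 1), n = 22 boxes. Hook lengths by row (left-to-right, top-to-bottom): [12, 10, 6, 4, 3, 2]; [11, 9, 5, 3, 2, 1]; [7, 5, 1]; [5, 3]; [4, 2]; [3, 1]; [1]. Product of hooks = 646652160000. So f^λ = 22! / 646652160000 = 1124000727777607680000 / 646652160000 = 1738184448.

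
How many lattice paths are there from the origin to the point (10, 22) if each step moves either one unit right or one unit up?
Number of paths = 64512240

A monotone lattice path from (0, 0) to (10, 22) consists of 10 east steps and 22 north steps in some order, so it is determined by which 10 of the 32 steps are east. The count is C(32, 10) = 64512240.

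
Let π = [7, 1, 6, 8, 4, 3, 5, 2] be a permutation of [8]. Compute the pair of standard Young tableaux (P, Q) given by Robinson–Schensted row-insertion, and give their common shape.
P = [1, 2, 5] / [3, 8] / [4] / [6] / [7];  Q = [1, 3, 4] / [2, 7] / [5] / [6] / [8];  common shape = (3, 2, 1, 1, 1)

Row-insert the values π_1, π_2, … into P one at a time, bumping the leftmost entry strictly greater than the inserted value down to the next row. The recording tableau Q records, in position (i, j), the step at which that cell was added to P.
  Insert 7 (step 1): P = [7];  Q = [1]
  Insert 1 (step 2): P = [1] / [7];  Q = [1] / [2]
  Insert 6 (step 3): P = [1, 6] / [7];  Q = [1, 3] / [2]
  Insert 8 (step 4): P = [1, 6, 8] / [7];  Q = [1, 3, 4] / [2]
  Insert 4 (step 5): P = [1, 4, 8] / [6] / [7];  Q = [1, 3, 4] / [2] / [5]
  Insert 3 (step 6): P = [1, 3, 8] / [4] / [6] / [7];  Q = [1, 3, 4] / [2] / [5] / [6]
  Insert 5 (step 7): P = [1, 3, 5] / [4, 8] / [6] / [7];  Q = [1, 3, 4] / [2, 7] / [5] / [6]
  Insert 2 (step 8): P = [1, 2, 5] / [3, 8] / [4] / [6] / [7];  Q = [1, 3, 4] / [2, 7] / [5] / [6] / [8]
Final shape: (3, 2, 1, 1, 1).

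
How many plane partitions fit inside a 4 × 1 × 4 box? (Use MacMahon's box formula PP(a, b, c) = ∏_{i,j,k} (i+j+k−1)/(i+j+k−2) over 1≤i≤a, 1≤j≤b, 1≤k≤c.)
PP(4, 1, 4) = 70

Evaluate the triple product over i = 1..4, j = 1..1, k = 1..4. The factors are (2/1) · (3/2) · (4/3) · (5/4) · (3/2) · (4/3) · (5/4) · (6/5) · … (16 factors total). The numerators and denominators telescope so the product is an integer; carrying out the multiplication exactly gives PP(4, 1, 4) = 70.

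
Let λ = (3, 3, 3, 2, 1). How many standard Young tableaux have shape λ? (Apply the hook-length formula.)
# SYT of shape (3, 3, 3, 2, 1) = 2112

Hook-length formula: f^λ = n! / Π hook(c), product over all cells c of the Young diagram. For λ = (3, 3, 3, 2, 1), n = 12 boxes. Hook lengths by row (left-to-right, top-to-bottom): [7, 5, 3]; [6, 4, 2]; [5, 3, 1]; [3, 1]; [1]. Product of hooks = 226800. So f^λ = 12! / 226800 = 479001600 / 226800 = 2112.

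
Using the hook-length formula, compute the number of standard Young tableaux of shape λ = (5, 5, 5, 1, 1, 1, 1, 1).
# SYT of shape (5, 5, 5, 1, 1, 1, 1, 1) = 14814072

Hook-length formula: f^λ = n! / Π hook(c), product over all cells c of the Young diagram. For λ = (5, 5, 5, 1, 1, 1, 1, 1), n = 20 boxes. Hook lengths by row (left-to-right, top-to-bottom): [12, 6, 5, 4, 3]; [11, 5, 4, 3, 2]; [10, 4, 3, 2, 1]; [5]; [4]; [3]; [2]; [1]. Product of hooks = 164229120000. So f^λ = 20! / 164229120000 = 2432902008176640000 / 164229120000 = 14814072.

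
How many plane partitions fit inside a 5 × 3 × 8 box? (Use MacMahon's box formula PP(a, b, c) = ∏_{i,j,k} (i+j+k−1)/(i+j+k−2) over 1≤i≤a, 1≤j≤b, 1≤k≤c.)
PP(5, 3, 8) = 61408347

Evaluate the triple product over i = 1..5, j = 1..3, k = 1..8. The factors are (2/1) · (3/2) · (4/3) · (5/4) · (6/5) · (7/6) · (8/7) · (9/8) · … (120 factors total). The numerators and denominators telescope so the product is an integer; carrying out the multiplication exactly gives PP(5, 3, 8) = 61408347.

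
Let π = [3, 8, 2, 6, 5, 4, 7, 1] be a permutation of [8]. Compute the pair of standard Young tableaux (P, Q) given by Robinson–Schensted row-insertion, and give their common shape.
P = [1, 4, 7] / [2, 5] / [3] / [6] / [8];  Q = [1, 2, 7] / [3, 4] / [5] / [6] / [8];  common shape = (3, 2, 1, 1, 1)

Row-insert the values π_1, π_2, … into P one at a time, bumping the leftmost entry strictly greater than the inserted value down to the next row. The recording tableau Q records, in position (i, j), the step at which that cell was added to P.
  Insert 3 (step 1): P = [3];  Q = [1]
  Insert 8 (step 2): P = [3, 8];  Q = [1, 2]
  Insert 2 (step 3): P = [2, 8] / [3];  Q = [1, 2] / [3]
  Insert 6 (step 4): P = [2, 6] / [3, 8];  Q = [1, 2] / [3, 4]
  Insert 5 (step 5): P = [2, 5] / [3, 6] / [8];  Q = [1, 2] / [3, 4] / [5]
  Insert 4 (step 6): P = [2, 4] / [3, 5] / [6] / [8];  Q = [1, 2] / [3, 4] / [5] / [6]
  Insert 7 (step 7): P = [2, 4, 7] / [3, 5] / [6] / [8];  Q = [1, 2, 7] / [3, 4] / [5] / [6]
  Insert 1 (step 8): P = [1, 4, 7] / [2, 5] / [3] / [6] / [8];  Q = [1, 2, 7] / [3, 4] / [5] / [6] / [8]
Final shape: (3, 2, 1, 1, 1).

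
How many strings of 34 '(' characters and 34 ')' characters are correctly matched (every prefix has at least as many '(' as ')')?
C_34 = 812944042149730764

These balanced parentheses are counted by the Catalan number C_n = (1/(n + 1)) · C(2n, n). For n = 34: C_34 = (1/35) · C(68, 34) = 28453041475240576740/35 = 812944042149730764.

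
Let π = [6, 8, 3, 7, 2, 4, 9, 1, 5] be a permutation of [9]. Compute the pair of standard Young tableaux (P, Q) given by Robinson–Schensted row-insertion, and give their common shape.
P = [1, 4, 5] / [2, 7, 9] / [3, 8] / [6];  Q = [1, 2, 7] / [3, 4, 9] / [5, 6] / [8];  common shape = (3, 3, 2, 1)

Row-insert the values π_1, π_2, … into P one at a time, bumping the leftmost entry strictly greater than the inserted value down to the next row. The recording tableau Q records, in position (i, j), the step at which that cell was added to P.
  Insert 6 (step 1): P = [6];  Q = [1]
  Insert 8 (step 2): P = [6, 8];  Q = [1, 2]
  Insert 3 (step 3): P = [3, 8] / [6];  Q = [1, 2] / [3]
  Insert 7 (step 4): P = [3, 7] / [6, 8];  Q = [1, 2] / [3, 4]
  Insert 2 (step 5): P = [2, 7] / [3, 8] / [6];  Q = [1, 2] / [3, 4] / [5]
  Insert 4 (step 6): P = [2, 4] / [3, 7] / [6, 8];  Q = [1, 2] / [3, 4] / [5, 6]
  Insert 9 (step 7): P = [2, 4, 9] / [3, 7] / [6, 8];  Q = [1, 2, 7] / [3, 4] / [5, 6]
  Insert 1 (step 8): P = [1, 4, 9] / [2, 7] / [3, 8] / [6];  Q = [1, 2, 7] / [3, 4] / [5, 6] / [8]
  Insert 5 (step 9): P = [1, 4, 5] / [2, 7, 9] / [3, 8] / [6];  Q = [1, 2, 7] / [3, 4, 9] / [5, 6] / [8]
Final shape: (3, 3, 2, 1).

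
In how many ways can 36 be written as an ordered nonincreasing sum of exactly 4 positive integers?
p(36, 4 parts) = 351

Partitions of n into exactly k parts are in bijection with partitions of n − k into at most k parts (subtract 1 from each part). So p(36, exactly 4) = p(32, parts ≤ 4). Computing via the recurrence p(m, j) = p(m, j−1) + p(m−j, j) gives 351.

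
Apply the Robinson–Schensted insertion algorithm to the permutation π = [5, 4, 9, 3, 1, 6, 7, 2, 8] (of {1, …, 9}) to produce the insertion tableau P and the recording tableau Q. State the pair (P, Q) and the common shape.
P = [1, 2, 7, 8] / [3, 6] / [4, 9] / [5];  Q = [1, 3, 7, 9] / [2, 6] / [4, 8] / [5];  common shape = (4, 2, 2, 1)

Row-insert the values π_1, π_2, … into P one at a time, bumping the leftmost entry strictly greater than the inserted value down to the next row. The recording tableau Q records, in position (i, j), the step at which that cell was added to P.
  Insert 5 (step 1): P = [5];  Q = [1]
  Insert 4 (step 2): P = [4] / [5];  Q = [1] / [2]
  Insert 9 (step 3): P = [4, 9] / [5];  Q = [1, 3] / [2]
  Insert 3 (step 4): P = [3, 9] / [4] / [5];  Q = [1, 3] / [2] / [4]
  Insert 1 (step 5): P = [1, 9] / [3] / [4] / [5];  Q = [1, 3] / [2] / [4] / [5]
  Insert 6 (step 6): P = [1, 6] / [3, 9] / [4] / [5];  Q = [1, 3] / [2, 6] / [4] / [5]
  Insert 7 (step 7): P = [1, 6, 7] / [3, 9] / [4] / [5];  Q = [1, 3, 7] / [2, 6] / [4] / [5]
  Insert 2 (step 8): P = [1, 2, 7] / [3, 6] / [4, 9] / [5];  Q = [1, 3, 7] / [2, 6] / [4, 8] / [5]
  Insert 8 (step 9): P = [1, 2, 7, 8] / [3, 6] / [4, 9] / [5];  Q = [1, 3, 7, 9] / [2, 6] / [4, 8] / [5]
Final shape: (4, 2, 2, 1).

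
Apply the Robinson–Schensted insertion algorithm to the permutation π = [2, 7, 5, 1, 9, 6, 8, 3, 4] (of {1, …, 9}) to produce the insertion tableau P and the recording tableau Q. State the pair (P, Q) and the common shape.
P = [1, 3, 4, 8] / [2, 5, 6] / [7, 9];  Q = [1, 2, 5, 7] / [3, 6, 9] / [4, 8];  common shape = (4, 3, 2)

Row-insert the values π_1, π_2, … into P one at a time, bumping the leftmost entry strictly greater than the inserted value down to the next row. The recording tableau Q records, in position (i, j), the step at which that cell was added to P.
  Insert 2 (step 1): P = [2];  Q = [1]
  Insert 7 (step 2): P = [2, 7];  Q = [1, 2]
  Insert 5 (step 3): P = [2, 5] / [7];  Q = [1, 2] / [3]
  Insert 1 (step 4): P = [1, 5] / [2] / [7];  Q = [1, 2] / [3] / [4]
  Insert 9 (step 5): P = [1, 5, 9] / [2] / [7];  Q = [1, 2, 5] / [3] / [4]
  Insert 6 (step 6): P = [1, 5, 6] / [2, 9] / [7];  Q = [1, 2, 5] / [3, 6] / [4]
  Insert 8 (step 7): P = [1, 5, 6, 8] / [2, 9] / [7];  Q = [1, 2, 5, 7] / [3, 6] / [4]
  Insert 3 (step 8): P = [1, 3, 6, 8] / [2, 5] / [7, 9];  Q = [1, 2, 5, 7] / [3, 6] / [4, 8]
  Insert 4 (step 9): P = [1, 3, 4, 8] / [2, 5, 6] / [7, 9];  Q = [1, 2, 5, 7] / [3, 6, 9] / [4, 8]
Final shape: (4, 3, 2).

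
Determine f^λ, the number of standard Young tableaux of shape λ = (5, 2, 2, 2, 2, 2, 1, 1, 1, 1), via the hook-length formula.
# SYT of shape (5, 2, 2, 2, 2, 2, 1, 1, 1, 1) = 1847560

Hook-length formula: f^λ = n! / Π hook(c), product over all cells c of the Young diagram. For λ = (5, 2, 2, 2, 2, 2, 1, 1, 1, 1), n = 19 boxes. Hook lengths by row (left-to-right, top-to-bottom): [14, 9, 3, 2, 1]; [10, 5]; [9, 4]; [8, 3]; [7, 2]; [6, 1]; [4]; [3]; [2]; [1]. Product of hooks = 65840947200. So f^λ = 19! / 65840947200 = 121645100408832000 / 65840947200 = 1847560.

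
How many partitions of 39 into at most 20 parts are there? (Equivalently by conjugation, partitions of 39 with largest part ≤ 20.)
p(39, parts ≤ 20) = 29588

Use the recurrence p(n, m) = p(n, m−1) + p(n−m, m): either the largest part is < m (count p(n, m−1)) or the largest part is exactly m (remove one copy of m, count p(n−m, m)). With p(0, ·) = 1 this gives p(39, parts ≤ 20) = 29588. (By conjugating Young diagrams, this also counts partitions of 39 into at most 20 parts.)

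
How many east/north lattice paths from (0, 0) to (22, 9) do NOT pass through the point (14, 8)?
Number of paths = 17282145

Total paths from (0, 0) to (22, 9): C(31, 22) = 20160075. Paths through (14, 8): (paths (0, 0) → (14, 8)) × (paths (14, 8) → (22, 9)) = C(22, 14) · C(9, 8) = 319770 · 9 = 2877930. Avoidance count = 20160075 − 2877930 = 17282145.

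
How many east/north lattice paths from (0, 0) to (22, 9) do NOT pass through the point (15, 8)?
Number of paths = 16237563

Total paths from (0, 0) to (22, 9): C(31, 22) = 20160075. Paths through (15, 8): (paths (0, 0) → (15, 8)) × (paths (15, 8) → (22, 9)) = C(23, 15) · C(8, 7) = 490314 · 8 = 3922512. Avoidance count = 20160075 − 3922512 = 16237563.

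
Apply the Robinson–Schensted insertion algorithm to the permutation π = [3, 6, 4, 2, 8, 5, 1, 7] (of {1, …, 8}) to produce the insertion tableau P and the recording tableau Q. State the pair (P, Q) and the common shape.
P = [1, 4, 5, 7] / [2, 8] / [3] / [6];  Q = [1, 2, 5, 8] / [3, 6] / [4] / [7];  common shape = (4, 2, 1, 1)

Row-insert the values π_1, π_2, … into P one at a time, bumping the leftmost entry strictly greater than the inserted value down to the next row. The recording tableau Q records, in position (i, j), the step at which that cell was added to P.
  Insert 3 (step 1): P = [3];  Q = [1]
  Insert 6 (step 2): P = [3, 6];  Q = [1, 2]
  Insert 4 (step 3): P = [3, 4] / [6];  Q = [1, 2] / [3]
  Insert 2 (step 4): P = [2, 4] / [3] / [6];  Q = [1, 2] / [3] / [4]
  Insert 8 (step 5): P = [2, 4, 8] / [3] / [6];  Q = [1, 2, 5] / [3] / [4]
  Insert 5 (step 6): P = [2, 4, 5] / [3, 8] / [6];  Q = [1, 2, 5] / [3, 6] / [4]
  Insert 1 (step 7): P = [1, 4, 5] / [2, 8] / [3] / [6];  Q = [1, 2, 5] / [3, 6] / [4] / [7]
  Insert 7 (step 8): P = [1, 4, 5, 7] / [2, 8] / [3] / [6];  Q = [1, 2, 5, 8] / [3, 6] / [4] / [7]
Final shape: (4, 2, 1, 1).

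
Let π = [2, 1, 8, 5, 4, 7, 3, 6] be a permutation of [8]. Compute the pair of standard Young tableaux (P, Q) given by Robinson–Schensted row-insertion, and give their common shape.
P = [1, 3, 6] / [2, 4, 7] / [5] / [8];  Q = [1, 3, 6] / [2, 4, 8] / [5] / [7];  common shape = (3, 3, 1, 1)

Row-insert the values π_1, π_2, … into P one at a time, bumping the leftmost entry strictly greater than the inserted value down to the next row. The recording tableau Q records, in position (i, j), the step at which that cell was added to P.
  Insert 2 (step 1): P = [2];  Q = [1]
  Insert 1 (step 2): P = [1] / [2];  Q = [1] / [2]
  Insert 8 (step 3): P = [1, 8] / [2];  Q = [1, 3] / [2]
  Insert 5 (step 4): P = [1, 5] / [2, 8];  Q = [1, 3] / [2, 4]
  Insert 4 (step 5): P = [1, 4] / [2, 5] / [8];  Q = [1, 3] / [2, 4] / [5]
  Insert 7 (step 6): P = [1, 4, 7] / [2, 5] / [8];  Q = [1, 3, 6] / [2, 4] / [5]
  Insert 3 (step 7): P = [1, 3, 7] / [2, 4] / [5] / [8];  Q = [1, 3, 6] / [2, 4] / [5] / [7]
  Insert 6 (step 8): P = [1, 3, 6] / [2, 4, 7] / [5] / [8];  Q = [1, 3, 6] / [2, 4, 8] / [5] / [7]
Final shape: (3, 3, 1, 1).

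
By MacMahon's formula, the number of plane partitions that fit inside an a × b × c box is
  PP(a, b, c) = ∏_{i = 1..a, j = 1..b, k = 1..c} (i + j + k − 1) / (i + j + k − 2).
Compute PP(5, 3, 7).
PP(5, 3, 7) = 16195608

Evaluate the triple product over i = 1..5, j = 1..3, k = 1..7. The factors are (2/1) · (3/2) · (4/3) · (5/4) · (6/5) · (7/6) · (8/7) · (3/2) · … (105 factors total). The numerators and denominators telescope so the product is an integer; carrying out the multiplication exactly gives PP(5, 3, 7) = 16195608.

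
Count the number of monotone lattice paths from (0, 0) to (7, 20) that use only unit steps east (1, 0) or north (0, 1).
Number of paths = 888030

A monotone lattice path from (0, 0) to (7, 20) consists of 7 east steps and 20 north steps in some order, so it is determined by which 7 of the 27 steps are east. The count is C(27, 7) = 888030.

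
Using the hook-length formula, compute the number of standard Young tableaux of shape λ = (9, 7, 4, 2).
# SYT of shape (9, 7, 4, 2) = 475284810

Hook-length formula: f^λ = n! / Π hook(c), product over all cells c of the Young diagram. For λ = (9, 7, 4, 2), n = 22 boxes. Hook lengths by row (left-to-right, top-to-bottom): [12, 11, 9, 8, 6, 5, 4, 2, 1]; [9, 8, 6, 5, 3, 2, 1]; [5, 4, 2, 1]; [2, 1]. Product of hooks = 2364899328000. So f^λ = 22! / 2364899328000 = 1124000727777607680000 / 2364899328000 = 475284810.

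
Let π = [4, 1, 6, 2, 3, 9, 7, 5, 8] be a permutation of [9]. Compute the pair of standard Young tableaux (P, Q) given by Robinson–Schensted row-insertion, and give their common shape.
P = [1, 2, 3, 5, 8] / [4, 6, 7] / [9];  Q = [1, 3, 5, 6, 9] / [2, 4, 7] / [8];  common shape = (5, 3, 1)

Row-insert the values π_1, π_2, … into P one at a time, bumping the leftmost entry strictly greater than the inserted value down to the next row. The recording tableau Q records, in position (i, j), the step at which that cell was added to P.
  Insert 4 (step 1): P = [4];  Q = [1]
  Insert 1 (step 2): P = [1] / [4];  Q = [1] / [2]
  Insert 6 (step 3): P = [1, 6] / [4];  Q = [1, 3] / [2]
  Insert 2 (step 4): P = [1, 2] / [4, 6];  Q = [1, 3] / [2, 4]
  Insert 3 (step 5): P = [1, 2, 3] / [4, 6];  Q = [1, 3, 5] / [2, 4]
  Insert 9 (step 6): P = [1, 2, 3, 9] / [4, 6];  Q = [1, 3, 5, 6] / [2, 4]
  Insert 7 (step 7): P = [1, 2, 3, 7] / [4, 6, 9];  Q = [1, 3, 5, 6] / [2, 4, 7]
  Insert 5 (step 8): P = [1, 2, 3, 5] / [4, 6, 7] / [9];  Q = [1, 3, 5, 6] / [2, 4, 7] / [8]
  Insert 8 (step 9): P = [1, 2, 3, 5, 8] / [4, 6, 7] / [9];  Q = [1, 3, 5, 6, 9] / [2, 4, 7] / [8]
Final shape: (5, 3, 1).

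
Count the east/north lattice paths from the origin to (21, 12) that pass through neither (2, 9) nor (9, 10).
Number of paths = 346366262

Inclusion–exclusion. Total paths: C(33, 21) = 354817320. Through P₁: C(11, 2)·C(22, 19) = 84700. Through P₂: C(19, 9)·C(14, 12) = 8406398. Since P₁ is strictly southwest of P₂, a monotone path through both must visit P₁ then P₂; paths through both = C(11, 2)·C(8, 7)·C(14, 12) = 40040. Avoid both = 354817320 − 84700 − 8406398 + 40040 = 346366262.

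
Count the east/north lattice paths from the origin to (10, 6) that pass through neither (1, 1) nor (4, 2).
Number of paths = 2534

Inclusion–exclusion. Total paths: C(16, 10) = 8008. Through P₁: C(2, 1)·C(14, 9) = 4004. Through P₂: C(6, 4)·C(10, 6) = 3150. Since P₁ is strictly southwest of P₂, a monotone path through both must visit P₁ then P₂; paths through both = C(2, 1)·C(4, 3)·C(10, 6) = 1680. Avoid both = 8008 − 4004 − 3150 + 1680 = 2534.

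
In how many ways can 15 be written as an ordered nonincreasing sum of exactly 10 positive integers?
p(15, 10 parts) = 7

Partitions of n into exactly k parts ↔ partitions of n − k into at most k parts (subtract 1 from each part). For n = 15, k = 10, the partitions are: 6+1+1+1+1+1+1+1+1+1, 5+2+1+1+1+1+1+1+1+1, 4+3+1+1+1+1+1+1+1+1, 4+2+2+1+1+1+1+1+1+1, 3+3+2+1+1+1+1+1+1+1, 3+2+2+2+1+1+1+1+1+1, 2+2+2+2+2+1+1+1+1+1. Count = 7.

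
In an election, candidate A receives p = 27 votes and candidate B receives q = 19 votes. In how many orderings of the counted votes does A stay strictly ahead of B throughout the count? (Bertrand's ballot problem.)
Strict-lead orderings = 722477682080

Total orderings of the 46 votes with 27 for A: C(46, 27) = 4154246671960. By the Bertrand ballot formula (Cycle Lemma / reflection principle), the number of orderings in which A is strictly ahead of B throughout is (p − q)/(p + q) · C(p + q, p) = (27 − 19)/(27 + 19) · 4154246671960 = 722477682080.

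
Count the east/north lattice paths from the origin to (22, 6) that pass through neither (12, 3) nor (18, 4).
Number of paths = 184660

Inclusion–exclusion. Total paths: C(28, 22) = 376740. Through P₁: C(15, 12)·C(13, 10) = 130130. Through P₂: C(22, 18)·C(6, 4) = 109725. Since P₁ is strictly southwest of P₂, a monotone path through both must visit P₁ then P₂; paths through both = C(15, 12)·C(7, 6)·C(6, 4) = 47775. Avoid both = 376740 − 130130 − 109725 + 47775 = 184660.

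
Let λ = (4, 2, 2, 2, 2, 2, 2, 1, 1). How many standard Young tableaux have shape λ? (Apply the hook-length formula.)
# SYT of shape (4, 2, 2, 2, 2, 2, 2, 1, 1) = 340340

Hook-length formula: f^λ = n! / Π hook(c), product over all cells c of the Young diagram. For λ = (4, 2, 2, 2, 2, 2, 2, 1, 1), n = 18 boxes. Hook lengths by row (left-to-right, top-to-bottom): [12, 9, 2, 1]; [9, 6]; [8, 5]; [7, 4]; [6, 3]; [5, 2]; [4, 1]; [2]; [1]. Product of hooks = 18811699200. So f^λ = 18! / 18811699200 = 6402373705728000 / 18811699200 = 340340.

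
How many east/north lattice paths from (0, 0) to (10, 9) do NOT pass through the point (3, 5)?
Number of paths = 73898

Total paths from (0, 0) to (10, 9): C(19, 10) = 92378. Paths through (3, 5): (paths (0, 0) → (3, 5)) × (paths (3, 5) → (10, 9)) = C(8, 3) · C(11, 7) = 56 · 330 = 18480. Avoidance count = 92378 − 18480 = 73898.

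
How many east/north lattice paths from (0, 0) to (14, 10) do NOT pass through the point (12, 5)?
Number of paths = 1831308

Total paths from (0, 0) to (14, 10): C(24, 14) = 1961256. Paths through (12, 5): (paths (0, 0) → (12, 5)) × (paths (12, 5) → (14, 10)) = C(17, 12) · C(7, 2) = 6188 · 21 = 129948. Avoidance count = 1961256 − 129948 = 1831308.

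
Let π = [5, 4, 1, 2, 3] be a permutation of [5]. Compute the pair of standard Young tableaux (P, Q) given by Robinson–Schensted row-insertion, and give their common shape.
P = [1, 2, 3] / [4] / [5];  Q = [1, 4, 5] / [2] / [3];  common shape = (3, 1, 1)

Row-insert the values π_1, π_2, … into P one at a time, bumping the leftmost entry strictly greater than the inserted value down to the next row. The recording tableau Q records, in position (i, j), the step at which that cell was added to P.
  Insert 5 (step 1): P = [5];  Q = [1]
  Insert 4 (step 2): P = [4] / [5];  Q = [1] / [2]
  Insert 1 (step 3): P = [1] / [4] / [5];  Q = [1] / [2] / [3]
  Insert 2 (step 4): P = [1, 2] / [4] / [5];  Q = [1, 4] / [2] / [3]
  Insert 3 (step 5): P = [1, 2, 3] / [4] / [5];  Q = [1, 4, 5] / [2] / [3]
Final shape: (3, 1, 1).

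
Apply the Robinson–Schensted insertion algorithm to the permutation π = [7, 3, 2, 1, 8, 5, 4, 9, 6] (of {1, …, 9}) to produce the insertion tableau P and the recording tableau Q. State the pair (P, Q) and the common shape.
P = [1, 4, 6] / [2, 5, 9] / [3, 8] / [7];  Q = [1, 5, 8] / [2, 6, 9] / [3, 7] / [4];  common shape = (3, 3, 2, 1)

Row-insert the values π_1, π_2, … into P one at a time, bumping the leftmost entry strictly greater than the inserted value down to the next row. The recording tableau Q records, in position (i, j), the step at which that cell was added to P.
  Insert 7 (step 1): P = [7];  Q = [1]
  Insert 3 (step 2): P = [3] / [7];  Q = [1] / [2]
  Insert 2 (step 3): P = [2] / [3] / [7];  Q = [1] / [2] / [3]
  Insert 1 (step 4): P = [1] / [2] / [3] / [7];  Q = [1] / [2] / [3] / [4]
  Insert 8 (step 5): P = [1, 8] / [2] / [3] / [7];  Q = [1, 5] / [2] / [3] / [4]
  Insert 5 (step 6): P = [1, 5] / [2, 8] / [3] / [7];  Q = [1, 5] / [2, 6] / [3] / [4]
  Insert 4 (step 7): P = [1, 4] / [2, 5] / [3, 8] / [7];  Q = [1, 5] / [2, 6] / [3, 7] / [4]
  Insert 9 (step 8): P = [1, 4, 9] / [2, 5] / [3, 8] / [7];  Q = [1, 5, 8] / [2, 6] / [3, 7] / [4]
  Insert 6 (step 9): P = [1, 4, 6] / [2, 5, 9] / [3, 8] / [7];  Q = [1, 5, 8] / [2, 6, 9] / [3, 7] / [4]
Final shape: (3, 3, 2, 1).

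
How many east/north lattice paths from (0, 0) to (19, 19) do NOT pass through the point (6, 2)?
Number of paths = 31991988000

Total paths from (0, 0) to (19, 19): C(38, 19) = 35345263800. Paths through (6, 2): (paths (0, 0) → (6, 2)) × (paths (6, 2) → (19, 19)) = C(8, 6) · C(30, 13) = 28 · 119759850 = 3353275800. Avoidance count = 35345263800 − 3353275800 = 31991988000.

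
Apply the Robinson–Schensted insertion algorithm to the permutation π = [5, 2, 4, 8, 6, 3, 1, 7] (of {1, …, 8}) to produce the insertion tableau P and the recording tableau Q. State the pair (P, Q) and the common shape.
P = [1, 3, 6, 7] / [2, 8] / [4] / [5];  Q = [1, 3, 4, 8] / [2, 5] / [6] / [7];  common shape = (4, 2, 1, 1)

Row-insert the values π_1, π_2, … into P one at a time, bumping the leftmost entry strictly greater than the inserted value down to the next row. The recording tableau Q records, in position (i, j), the step at which that cell was added to P.
  Insert 5 (step 1): P = [5];  Q = [1]
  Insert 2 (step 2): P = [2] / [5];  Q = [1] / [2]
  Insert 4 (step 3): P = [2, 4] / [5];  Q = [1, 3] / [2]
  Insert 8 (step 4): P = [2, 4, 8] / [5];  Q = [1, 3, 4] / [2]
  Insert 6 (step 5): P = [2, 4, 6] / [5, 8];  Q = [1, 3, 4] / [2, 5]
  Insert 3 (step 6): P = [2, 3, 6] / [4, 8] / [5];  Q = [1, 3, 4] / [2, 5] / [6]
  Insert 1 (step 7): P = [1, 3, 6] / [2, 8] / [4] / [5];  Q = [1, 3, 4] / [2, 5] / [6] / [7]
  Insert 7 (step 8): P = [1, 3, 6, 7] / [2, 8] / [4] / [5];  Q = [1, 3, 4, 8] / [2, 5] / [6] / [7]
Final shape: (4, 2, 1, 1).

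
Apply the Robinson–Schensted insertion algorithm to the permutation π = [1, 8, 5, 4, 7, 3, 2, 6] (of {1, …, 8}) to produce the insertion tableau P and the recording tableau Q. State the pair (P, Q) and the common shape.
P = [1, 2, 6] / [3, 7] / [4] / [5] / [8];  Q = [1, 2, 5] / [3, 8] / [4] / [6] / [7];  common shape = (3, 2, 1, 1, 1)

Row-insert the values π_1, π_2, … into P one at a time, bumping the leftmost entry strictly greater than the inserted value down to the next row. The recording tableau Q records, in position (i, j), the step at which that cell was added to P.
  Insert 1 (step 1): P = [1];  Q = [1]
  Insert 8 (step 2): P = [1, 8];  Q = [1, 2]
  Insert 5 (step 3): P = [1, 5] / [8];  Q = [1, 2] / [3]
  Insert 4 (step 4): P = [1, 4] / [5] / [8];  Q = [1, 2] / [3] / [4]
  Insert 7 (step 5): P = [1, 4, 7] / [5] / [8];  Q = [1, 2, 5] / [3] / [4]
  Insert 3 (step 6): P = [1, 3, 7] / [4] / [5] / [8];  Q = [1, 2, 5] / [3] / [4] / [6]
  Insert 2 (step 7): P = [1, 2, 7] / [3] / [4] / [5] / [8];  Q = [1, 2, 5] / [3] / [4] / [6] / [7]
  Insert 6 (step 8): P = [1, 2, 6] / [3, 7] / [4] / [5] / [8];  Q = [1, 2, 5] / [3, 8] / [4] / [6] / [7]
Final shape: (3, 2, 1, 1, 1).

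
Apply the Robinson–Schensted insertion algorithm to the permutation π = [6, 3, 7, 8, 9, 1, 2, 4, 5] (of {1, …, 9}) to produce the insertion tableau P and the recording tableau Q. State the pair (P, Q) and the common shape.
P = [1, 2, 4, 5] / [3, 7, 8, 9] / [6];  Q = [1, 3, 4, 5] / [2, 7, 8, 9] / [6];  common shape = (4, 4, 1)

Row-insert the values π_1, π_2, … into P one at a time, bumping the leftmost entry strictly greater than the inserted value down to the next row. The recording tableau Q records, in position (i, j), the step at which that cell was added to P.
  Insert 6 (step 1): P = [6];  Q = [1]
  Insert 3 (step 2): P = [3] / [6];  Q = [1] / [2]
  Insert 7 (step 3): P = [3, 7] / [6];  Q = [1, 3] / [2]
  Insert 8 (step 4): P = [3, 7, 8] / [6];  Q = [1, 3, 4] / [2]
  Insert 9 (step 5): P = [3, 7, 8, 9] / [6];  Q = [1, 3, 4, 5] / [2]
  Insert 1 (step 6): P = [1, 7, 8, 9] / [3] / [6];  Q = [1, 3, 4, 5] / [2] / [6]
  Insert 2 (step 7): P = [1, 2, 8, 9] / [3, 7] / [6];  Q = [1, 3, 4, 5] / [2, 7] / [6]
  Insert 4 (step 8): P = [1, 2, 4, 9] / [3, 7, 8] / [6];  Q = [1, 3, 4, 5] / [2, 7, 8] / [6]
  Insert 5 (step 9): P = [1, 2, 4, 5] / [3, 7, 8, 9] / [6];  Q = [1, 3, 4, 5] / [2, 7, 8, 9] / [6]
Final shape: (4, 4, 1).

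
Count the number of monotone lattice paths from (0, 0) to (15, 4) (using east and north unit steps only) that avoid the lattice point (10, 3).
Number of paths = 2160

Total paths from (0, 0) to (15, 4): C(19, 15) = 3876. Paths through (10, 3): (paths (0, 0) → (10, 3)) × (paths (10, 3) → (15, 4)) = C(13, 10) · C(6, 5) = 286 · 6 = 1716. Avoidance count = 3876 − 1716 = 2160.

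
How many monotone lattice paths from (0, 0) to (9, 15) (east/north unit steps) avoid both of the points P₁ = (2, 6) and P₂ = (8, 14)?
Number of paths = 515812

Inclusion–exclusion. Total paths: C(24, 9) = 1307504. Through P₁: C(8, 2)·C(16, 7) = 320320. Through P₂: C(22, 8)·C(2, 1) = 639540. Since P₁ is strictly southwest of P₂, a monotone path through both must visit P₁ then P₂; paths through both = C(8, 2)·C(14, 6)·C(2, 1) = 168168. Avoid both = 1307504 − 320320 − 639540 + 168168 = 515812.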